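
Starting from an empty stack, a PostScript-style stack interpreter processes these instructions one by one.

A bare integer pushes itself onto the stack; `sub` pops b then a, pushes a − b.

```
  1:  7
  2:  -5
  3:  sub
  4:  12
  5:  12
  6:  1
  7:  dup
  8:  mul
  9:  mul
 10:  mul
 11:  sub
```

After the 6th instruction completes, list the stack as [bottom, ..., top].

[12, 12, 12, 1]

7    7
-5   7 -5
sub  12
12   12 12
12   12 12 12
1    12 12 12 1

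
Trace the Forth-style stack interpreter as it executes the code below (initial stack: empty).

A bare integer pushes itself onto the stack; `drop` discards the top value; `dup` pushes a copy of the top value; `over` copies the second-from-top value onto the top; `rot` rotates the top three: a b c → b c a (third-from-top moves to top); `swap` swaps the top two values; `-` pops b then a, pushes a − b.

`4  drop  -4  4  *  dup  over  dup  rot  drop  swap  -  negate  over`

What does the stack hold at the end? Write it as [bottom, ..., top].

[-16, 0, -16]

4      → 4
drop   → (empty)
-4     → -4
4      → -4 4
*      → -16
dup    → -16 -16
over   → -16 -16 -16
dup    → -16 -16 -16 -16
rot    → -16 -16 -16 -16
drop   → -16 -16 -16
swap   → -16 -16 -16
-      → -16 0
negate → -16 0
over   → -16 0 -16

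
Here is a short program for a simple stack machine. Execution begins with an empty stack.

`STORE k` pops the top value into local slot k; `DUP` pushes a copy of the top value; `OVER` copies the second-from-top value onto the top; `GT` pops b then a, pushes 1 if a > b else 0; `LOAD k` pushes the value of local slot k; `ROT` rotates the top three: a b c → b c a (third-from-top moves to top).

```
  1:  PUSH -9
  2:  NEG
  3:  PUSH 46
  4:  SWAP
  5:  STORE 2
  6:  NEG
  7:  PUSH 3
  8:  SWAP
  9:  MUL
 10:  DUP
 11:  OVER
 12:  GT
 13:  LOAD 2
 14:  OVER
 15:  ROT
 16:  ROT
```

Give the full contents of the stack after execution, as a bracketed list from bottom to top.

PUSH -9 : -9
NEG     : 9
PUSH 46 : 9 46
SWAP    : 46 9
STORE 2 : 46
NEG     : -46
PUSH 3  : -46 3
SWAP    : 3 -46
MUL     : -138
DUP     : -138 -138
OVER    : -138 -138 -138
GT      : -138 0
LOAD 2  : -138 0 9
OVER    : -138 0 9 0
ROT     : -138 9 0 0
ROT     : -138 0 0 9

[-138, 0, 0, 9]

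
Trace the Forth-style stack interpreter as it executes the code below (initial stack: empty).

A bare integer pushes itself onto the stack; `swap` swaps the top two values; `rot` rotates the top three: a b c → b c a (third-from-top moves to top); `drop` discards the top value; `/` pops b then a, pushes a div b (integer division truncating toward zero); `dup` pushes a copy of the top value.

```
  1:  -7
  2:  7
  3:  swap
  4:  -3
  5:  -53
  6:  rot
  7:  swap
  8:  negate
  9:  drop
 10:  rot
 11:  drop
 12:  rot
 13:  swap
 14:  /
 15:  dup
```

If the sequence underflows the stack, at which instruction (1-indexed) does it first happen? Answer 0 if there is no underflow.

12

-7     → -7
7      → -7 7
swap   → 7 -7
-3     → 7 -7 -3
-53    → 7 -7 -3 -53
rot    → 7 -3 -53 -7
swap   → 7 -3 -7 -53
negate → 7 -3 -7 53
drop   → 7 -3 -7
rot    → -3 -7 7
drop   → -3 -7
rot  — needs 3 operands, stack has 2 → underflow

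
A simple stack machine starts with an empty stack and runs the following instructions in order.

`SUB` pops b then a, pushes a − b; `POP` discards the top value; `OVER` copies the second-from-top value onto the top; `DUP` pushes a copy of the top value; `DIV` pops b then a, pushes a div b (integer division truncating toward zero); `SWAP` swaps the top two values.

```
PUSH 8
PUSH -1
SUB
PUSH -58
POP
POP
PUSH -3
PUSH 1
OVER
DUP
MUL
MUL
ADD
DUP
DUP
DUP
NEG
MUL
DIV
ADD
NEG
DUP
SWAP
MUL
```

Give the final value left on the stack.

36

PUSH 8   : 8
PUSH -1  : 8 -1
SUB      : 9
PUSH -58 : 9 -58
POP      : 9
POP      : (empty)
PUSH -3  : -3
PUSH 1   : -3 1
OVER     : -3 1 -3
DUP      : -3 1 -3 -3
MUL      : -3 1 9
MUL      : -3 9
ADD      : 6
DUP      : 6 6
DUP      : 6 6 6
DUP      : 6 6 6 6
NEG      : 6 6 6 -6
MUL      : 6 6 -36
DIV      : 6 0
ADD      : 6
NEG      : -6
DUP      : -6 -6
SWAP     : -6 -6
MUL      : 36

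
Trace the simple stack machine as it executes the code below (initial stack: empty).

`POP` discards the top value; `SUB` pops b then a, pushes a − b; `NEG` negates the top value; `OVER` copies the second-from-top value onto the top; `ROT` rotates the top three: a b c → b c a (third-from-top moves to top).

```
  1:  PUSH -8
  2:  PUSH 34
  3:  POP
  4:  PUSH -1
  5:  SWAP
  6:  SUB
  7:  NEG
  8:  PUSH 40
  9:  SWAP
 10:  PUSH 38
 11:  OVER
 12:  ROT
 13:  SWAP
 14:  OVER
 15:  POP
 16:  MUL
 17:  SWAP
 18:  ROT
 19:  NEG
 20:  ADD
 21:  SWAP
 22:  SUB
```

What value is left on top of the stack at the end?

-51

PUSH -8 -> [-8]
PUSH 34 -> [-8, 34]
POP     -> [-8]
PUSH -1 -> [-8, -1]
SWAP    -> [-1, -8]
SUB     -> [7]
NEG     -> [-7]
PUSH 40 -> [-7, 40]
SWAP    -> [40, -7]
PUSH 38 -> [40, -7, 38]
OVER    -> [40, -7, 38, -7]
ROT     -> [40, 38, -7, -7]
SWAP    -> [40, 38, -7, -7]
OVER    -> [40, 38, -7, -7, -7]
POP     -> [40, 38, -7, -7]
MUL     -> [40, 38, 49]
SWAP    -> [40, 49, 38]
ROT     -> [49, 38, 40]
NEG     -> [49, 38, -40]
ADD     -> [49, -2]
SWAP    -> [-2, 49]
SUB     -> [-51]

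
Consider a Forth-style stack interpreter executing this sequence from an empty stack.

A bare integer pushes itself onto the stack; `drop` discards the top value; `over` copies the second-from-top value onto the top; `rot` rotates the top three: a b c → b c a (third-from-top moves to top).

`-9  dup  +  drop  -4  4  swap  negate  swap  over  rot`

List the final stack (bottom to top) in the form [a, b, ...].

-9     : -9
dup    : -9 -9
+      : -18
drop   : (empty)
-4     : -4
4      : -4 4
swap   : 4 -4
negate : 4 4
swap   : 4 4
over   : 4 4 4
rot    : 4 4 4

[4, 4, 4]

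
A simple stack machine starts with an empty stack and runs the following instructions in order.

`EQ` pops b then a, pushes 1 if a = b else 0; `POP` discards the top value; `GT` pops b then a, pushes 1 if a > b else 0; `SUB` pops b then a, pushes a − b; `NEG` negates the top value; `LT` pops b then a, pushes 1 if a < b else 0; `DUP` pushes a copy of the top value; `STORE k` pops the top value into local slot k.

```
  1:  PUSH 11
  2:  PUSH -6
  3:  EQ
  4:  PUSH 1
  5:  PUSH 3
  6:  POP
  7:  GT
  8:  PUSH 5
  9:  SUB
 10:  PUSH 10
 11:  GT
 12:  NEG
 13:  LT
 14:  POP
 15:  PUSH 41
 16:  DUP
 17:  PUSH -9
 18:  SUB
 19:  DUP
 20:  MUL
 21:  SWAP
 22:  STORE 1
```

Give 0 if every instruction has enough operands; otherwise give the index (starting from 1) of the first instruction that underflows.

13

PUSH 11 -> 11
PUSH -6 -> 11 -6
EQ      -> 0
PUSH 1  -> 0 1
PUSH 3  -> 0 1 3
POP     -> 0 1
GT      -> 0
PUSH 5  -> 0 5
SUB     -> -5
PUSH 10 -> -5 10
GT      -> 0
NEG     -> 0
LT  — needs 2 operands, stack has 1 → underflow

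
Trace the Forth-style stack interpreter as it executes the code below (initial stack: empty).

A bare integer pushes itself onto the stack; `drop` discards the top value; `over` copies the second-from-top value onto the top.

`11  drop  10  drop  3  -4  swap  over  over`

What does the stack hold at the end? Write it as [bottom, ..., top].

[-4, 3, -4, 3]

11   → [11]
drop → []
10   → [10]
drop → []
3    → [3]
-4   → [3, -4]
swap → [-4, 3]
over → [-4, 3, -4]
over → [-4, 3, -4, 3]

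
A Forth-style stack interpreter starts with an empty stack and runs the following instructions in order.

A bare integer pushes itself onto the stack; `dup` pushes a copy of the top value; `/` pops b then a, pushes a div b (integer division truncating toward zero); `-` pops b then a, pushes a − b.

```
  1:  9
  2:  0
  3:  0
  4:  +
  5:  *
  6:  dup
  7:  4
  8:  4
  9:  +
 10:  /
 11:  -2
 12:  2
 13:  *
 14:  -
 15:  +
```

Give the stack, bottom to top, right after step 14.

9   -> [9]
0   -> [9, 0]
0   -> [9, 0, 0]
+   -> [9, 0]
*   -> [0]
dup -> [0, 0]
4   -> [0, 0, 4]
4   -> [0, 0, 4, 4]
+   -> [0, 0, 8]
/   -> [0, 0]
-2  -> [0, 0, -2]
2   -> [0, 0, -2, 2]
*   -> [0, 0, -4]
-   -> [0, 4]

[0, 4]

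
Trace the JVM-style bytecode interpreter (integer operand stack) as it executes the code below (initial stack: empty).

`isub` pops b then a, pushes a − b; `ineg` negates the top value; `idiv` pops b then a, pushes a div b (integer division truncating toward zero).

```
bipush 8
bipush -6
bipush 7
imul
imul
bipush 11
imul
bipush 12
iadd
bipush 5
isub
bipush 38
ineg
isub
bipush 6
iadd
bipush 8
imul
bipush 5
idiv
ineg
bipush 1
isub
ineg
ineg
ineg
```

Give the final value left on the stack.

bipush 8   8
bipush -6  8 -6
bipush 7   8 -6 7
imul       8 -42
imul       -336
bipush 11  -336 11
imul       -3696
bipush 12  -3696 12
iadd       -3684
bipush 5   -3684 5
isub       -3689
bipush 38  -3689 38
ineg       -3689 -38
isub       -3651
bipush 6   -3651 6
iadd       -3645
bipush 8   -3645 8
imul       -29160
bipush 5   -29160 5
idiv       -5832
ineg       5832
bipush 1   5832 1
isub       5831
ineg       -5831
ineg       5831
ineg       -5831

-5831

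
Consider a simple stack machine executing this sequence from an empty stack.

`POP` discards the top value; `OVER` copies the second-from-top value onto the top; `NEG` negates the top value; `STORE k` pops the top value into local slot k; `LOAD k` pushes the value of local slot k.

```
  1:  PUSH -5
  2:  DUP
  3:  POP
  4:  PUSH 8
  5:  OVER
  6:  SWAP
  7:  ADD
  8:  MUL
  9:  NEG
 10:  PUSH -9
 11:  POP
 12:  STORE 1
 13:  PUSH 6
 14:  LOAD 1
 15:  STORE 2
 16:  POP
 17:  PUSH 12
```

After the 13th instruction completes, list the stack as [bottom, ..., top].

PUSH -5 -> [-5]
DUP     -> [-5, -5]
POP     -> [-5]
PUSH 8  -> [-5, 8]
OVER    -> [-5, 8, -5]
SWAP    -> [-5, -5, 8]
ADD     -> [-5, 3]
MUL     -> [-15]
NEG     -> [15]
PUSH -9 -> [15, -9]
POP     -> [15]
STORE 1 -> []
PUSH 6  -> [6]

[6]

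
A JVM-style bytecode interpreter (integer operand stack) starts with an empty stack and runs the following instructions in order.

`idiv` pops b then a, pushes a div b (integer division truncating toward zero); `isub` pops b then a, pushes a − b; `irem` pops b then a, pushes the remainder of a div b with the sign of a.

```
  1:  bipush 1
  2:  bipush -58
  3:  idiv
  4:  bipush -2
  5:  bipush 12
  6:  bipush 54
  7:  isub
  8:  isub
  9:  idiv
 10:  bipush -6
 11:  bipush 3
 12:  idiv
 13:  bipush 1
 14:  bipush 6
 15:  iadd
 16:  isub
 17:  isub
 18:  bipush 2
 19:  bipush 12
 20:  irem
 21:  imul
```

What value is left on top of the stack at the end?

18

bipush 1   : 1
bipush -58 : 1 -58
idiv       : 0
bipush -2  : 0 -2
bipush 12  : 0 -2 12
bipush 54  : 0 -2 12 54
isub       : 0 -2 -42
isub       : 0 40
idiv       : 0
bipush -6  : 0 -6
bipush 3   : 0 -6 3
idiv       : 0 -2
bipush 1   : 0 -2 1
bipush 6   : 0 -2 1 6
iadd       : 0 -2 7
isub       : 0 -9
isub       : 9
bipush 2   : 9 2
bipush 12  : 9 2 12
irem       : 9 2
imul       : 18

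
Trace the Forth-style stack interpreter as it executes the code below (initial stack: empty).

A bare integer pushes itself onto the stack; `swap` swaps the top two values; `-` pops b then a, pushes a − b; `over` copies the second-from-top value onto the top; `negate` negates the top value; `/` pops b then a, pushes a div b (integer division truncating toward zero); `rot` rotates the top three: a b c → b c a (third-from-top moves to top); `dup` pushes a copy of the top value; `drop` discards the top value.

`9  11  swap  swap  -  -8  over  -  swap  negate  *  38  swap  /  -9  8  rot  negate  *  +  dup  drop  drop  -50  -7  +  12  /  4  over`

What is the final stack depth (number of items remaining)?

3

9      → 9
11     → 9 11
swap   → 11 9
swap   → 9 11
-      → -2
-8     → -2 -8
over   → -2 -8 -2
-      → -2 -6
swap   → -6 -2
negate → -6 2
*      → -12
38     → -12 38
swap   → 38 -12
/      → -3
-9     → -3 -9
8      → -3 -9 8
rot    → -9 8 -3
negate → -9 8 3
*      → -9 24
+      → 15
dup    → 15 15
drop   → 15
drop   → (empty)
-50    → -50
-7     → -50 -7
+      → -57
12     → -57 12
/      → -4
4      → -4 4
over   → -4 4 -4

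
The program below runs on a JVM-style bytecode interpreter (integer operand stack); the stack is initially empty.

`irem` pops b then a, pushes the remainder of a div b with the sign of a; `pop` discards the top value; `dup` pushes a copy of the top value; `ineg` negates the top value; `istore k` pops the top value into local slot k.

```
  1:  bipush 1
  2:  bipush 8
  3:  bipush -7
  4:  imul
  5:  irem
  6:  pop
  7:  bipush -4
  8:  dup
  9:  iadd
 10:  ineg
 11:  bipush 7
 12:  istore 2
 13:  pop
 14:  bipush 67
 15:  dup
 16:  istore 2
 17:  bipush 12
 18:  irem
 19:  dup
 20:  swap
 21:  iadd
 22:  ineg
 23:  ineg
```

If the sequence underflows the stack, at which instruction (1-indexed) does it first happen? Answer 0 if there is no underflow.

bipush 1   1
bipush 8   1 8
bipush -7  1 8 -7
imul       1 -56
irem       1
pop        (empty)
bipush -4  -4
dup        -4 -4
iadd       -8
ineg       8
bipush 7   8 7
istore 2   8
pop        (empty)
bipush 67  67
dup        67 67
istore 2   67
bipush 12  67 12
irem       7
dup        7 7
swap       7 7
iadd       14
ineg       -14
ineg       14

0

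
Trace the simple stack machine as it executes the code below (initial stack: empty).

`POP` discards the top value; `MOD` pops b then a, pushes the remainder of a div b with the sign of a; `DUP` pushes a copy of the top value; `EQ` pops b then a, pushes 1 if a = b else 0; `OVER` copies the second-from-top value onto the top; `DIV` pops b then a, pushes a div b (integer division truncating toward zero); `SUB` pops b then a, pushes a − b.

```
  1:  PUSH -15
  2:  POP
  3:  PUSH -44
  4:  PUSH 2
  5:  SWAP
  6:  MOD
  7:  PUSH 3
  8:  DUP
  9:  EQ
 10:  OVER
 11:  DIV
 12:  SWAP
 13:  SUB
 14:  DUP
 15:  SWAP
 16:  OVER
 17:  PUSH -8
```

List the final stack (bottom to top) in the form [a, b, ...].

[-2, -2, -2, -8]

PUSH -15 : -15
POP      : (empty)
PUSH -44 : -44
PUSH 2   : -44 2
SWAP     : 2 -44
MOD      : 2
PUSH 3   : 2 3
DUP      : 2 3 3
EQ       : 2 1
OVER     : 2 1 2
DIV      : 2 0
SWAP     : 0 2
SUB      : -2
DUP      : -2 -2
SWAP     : -2 -2
OVER     : -2 -2 -2
PUSH -8  : -2 -2 -2 -8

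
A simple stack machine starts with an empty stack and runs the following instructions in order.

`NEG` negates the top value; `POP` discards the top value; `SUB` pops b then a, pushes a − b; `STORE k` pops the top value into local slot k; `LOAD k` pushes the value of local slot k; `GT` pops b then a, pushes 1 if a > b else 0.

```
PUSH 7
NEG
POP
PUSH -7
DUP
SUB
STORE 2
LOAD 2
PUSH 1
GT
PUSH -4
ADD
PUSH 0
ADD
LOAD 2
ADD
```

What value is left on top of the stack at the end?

-4

PUSH 7  : 7
NEG     : -7
POP     : (empty)
PUSH -7 : -7
DUP     : -7 -7
SUB     : 0
STORE 2 : (empty)
LOAD 2  : 0
PUSH 1  : 0 1
GT      : 0
PUSH -4 : 0 -4
ADD     : -4
PUSH 0  : -4 0
ADD     : -4
LOAD 2  : -4 0
ADD     : -4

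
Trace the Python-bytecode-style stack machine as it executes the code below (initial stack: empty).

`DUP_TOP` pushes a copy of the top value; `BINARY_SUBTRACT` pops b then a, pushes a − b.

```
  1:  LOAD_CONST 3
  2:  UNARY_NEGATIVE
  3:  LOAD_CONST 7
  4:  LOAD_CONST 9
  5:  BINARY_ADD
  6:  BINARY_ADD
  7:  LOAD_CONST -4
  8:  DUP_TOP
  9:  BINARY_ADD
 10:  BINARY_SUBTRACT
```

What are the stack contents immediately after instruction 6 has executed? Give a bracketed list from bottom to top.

[13]

LOAD_CONST 3    3
UNARY_NEGATIVE  -3
LOAD_CONST 7    -3 7
LOAD_CONST 9    -3 7 9
BINARY_ADD      -3 16
BINARY_ADD      13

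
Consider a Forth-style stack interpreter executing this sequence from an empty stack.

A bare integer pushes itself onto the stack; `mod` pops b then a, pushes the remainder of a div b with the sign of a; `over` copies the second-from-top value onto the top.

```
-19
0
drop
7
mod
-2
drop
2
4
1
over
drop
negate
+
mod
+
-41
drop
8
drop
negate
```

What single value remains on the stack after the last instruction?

3

-19    -> [-19]
0      -> [-19, 0]
drop   -> [-19]
7      -> [-19, 7]
mod    -> [-5]
-2     -> [-5, -2]
drop   -> [-5]
2      -> [-5, 2]
4      -> [-5, 2, 4]
1      -> [-5, 2, 4, 1]
over   -> [-5, 2, 4, 1, 4]
drop   -> [-5, 2, 4, 1]
negate -> [-5, 2, 4, -1]
+      -> [-5, 2, 3]
mod    -> [-5, 2]
+      -> [-3]
-41    -> [-3, -41]
drop   -> [-3]
8      -> [-3, 8]
drop   -> [-3]
negate -> [3]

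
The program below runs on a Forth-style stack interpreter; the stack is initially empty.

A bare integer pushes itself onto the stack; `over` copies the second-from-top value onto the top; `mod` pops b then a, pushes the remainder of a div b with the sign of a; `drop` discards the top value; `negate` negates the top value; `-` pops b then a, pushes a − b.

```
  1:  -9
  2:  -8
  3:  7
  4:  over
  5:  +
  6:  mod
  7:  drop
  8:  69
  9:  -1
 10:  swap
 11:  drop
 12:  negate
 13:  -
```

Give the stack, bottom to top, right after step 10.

[-9, -1, 69]

-9    [-9]
-8    [-9, -8]
7     [-9, -8, 7]
over  [-9, -8, 7, -8]
+     [-9, -8, -1]
mod   [-9, 0]
drop  [-9]
69    [-9, 69]
-1    [-9, 69, -1]
swap  [-9, -1, 69]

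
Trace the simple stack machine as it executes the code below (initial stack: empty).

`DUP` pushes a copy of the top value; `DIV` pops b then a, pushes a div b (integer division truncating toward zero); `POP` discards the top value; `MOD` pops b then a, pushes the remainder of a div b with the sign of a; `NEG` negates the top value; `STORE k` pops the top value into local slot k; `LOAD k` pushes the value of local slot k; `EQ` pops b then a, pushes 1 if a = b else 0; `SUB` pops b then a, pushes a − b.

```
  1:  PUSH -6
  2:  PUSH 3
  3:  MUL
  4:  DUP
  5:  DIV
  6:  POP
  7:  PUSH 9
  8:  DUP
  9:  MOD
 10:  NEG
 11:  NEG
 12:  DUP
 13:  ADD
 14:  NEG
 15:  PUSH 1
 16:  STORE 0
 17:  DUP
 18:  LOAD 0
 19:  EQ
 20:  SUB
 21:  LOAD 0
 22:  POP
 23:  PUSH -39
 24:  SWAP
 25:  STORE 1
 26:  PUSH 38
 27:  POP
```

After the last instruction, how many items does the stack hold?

1

PUSH -6  : [-6]
PUSH 3   : [-6, 3]
MUL      : [-18]
DUP      : [-18, -18]
DIV      : [1]
POP      : []
PUSH 9   : [9]
DUP      : [9, 9]
MOD      : [0]
NEG      : [0]
NEG      : [0]
DUP      : [0, 0]
ADD      : [0]
NEG      : [0]
PUSH 1   : [0, 1]
STORE 0  : [0]
DUP      : [0, 0]
LOAD 0   : [0, 0, 1]
EQ       : [0, 0]
SUB      : [0]
LOAD 0   : [0, 1]
POP      : [0]
PUSH -39 : [0, -39]
SWAP     : [-39, 0]
STORE 1  : [-39]
PUSH 38  : [-39, 38]
POP      : [-39]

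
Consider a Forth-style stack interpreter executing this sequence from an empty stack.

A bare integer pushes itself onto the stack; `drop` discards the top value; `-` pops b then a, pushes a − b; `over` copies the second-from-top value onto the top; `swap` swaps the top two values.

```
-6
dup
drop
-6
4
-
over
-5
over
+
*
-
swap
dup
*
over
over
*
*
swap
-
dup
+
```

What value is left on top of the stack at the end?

-196840

-6   : [-6]
dup  : [-6, -6]
drop : [-6]
-6   : [-6, -6]
4    : [-6, -6, 4]
-    : [-6, -10]
over : [-6, -10, -6]
-5   : [-6, -10, -6, -5]
over : [-6, -10, -6, -5, -6]
+    : [-6, -10, -6, -11]
*    : [-6, -10, 66]
-    : [-6, -76]
swap : [-76, -6]
dup  : [-76, -6, -6]
*    : [-76, 36]
over : [-76, 36, -76]
over : [-76, 36, -76, 36]
*    : [-76, 36, -2736]
*    : [-76, -98496]
swap : [-98496, -76]
-    : [-98420]
dup  : [-98420, -98420]
+    : [-196840]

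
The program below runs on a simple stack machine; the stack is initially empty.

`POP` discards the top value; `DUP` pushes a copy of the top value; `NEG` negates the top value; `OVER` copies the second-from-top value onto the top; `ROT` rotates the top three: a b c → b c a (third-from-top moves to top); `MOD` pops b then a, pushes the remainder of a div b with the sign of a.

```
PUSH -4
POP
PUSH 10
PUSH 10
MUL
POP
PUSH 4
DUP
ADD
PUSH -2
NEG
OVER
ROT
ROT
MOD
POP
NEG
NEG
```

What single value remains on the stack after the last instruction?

PUSH -4  -4
POP      (empty)
PUSH 10  10
PUSH 10  10 10
MUL      100
POP      (empty)
PUSH 4   4
DUP      4 4
ADD      8
PUSH -2  8 -2
NEG      8 2
OVER     8 2 8
ROT      2 8 8
ROT      8 8 2
MOD      8 0
POP      8
NEG      -8
NEG      8

8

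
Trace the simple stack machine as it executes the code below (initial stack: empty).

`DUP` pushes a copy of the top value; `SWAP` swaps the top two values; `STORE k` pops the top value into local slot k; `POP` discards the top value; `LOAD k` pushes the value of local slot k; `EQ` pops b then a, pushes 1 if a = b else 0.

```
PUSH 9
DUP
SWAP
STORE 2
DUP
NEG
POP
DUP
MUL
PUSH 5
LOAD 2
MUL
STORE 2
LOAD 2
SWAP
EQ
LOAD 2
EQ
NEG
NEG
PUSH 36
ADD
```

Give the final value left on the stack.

PUSH 9  -> 9
DUP     -> 9 9
SWAP    -> 9 9
STORE 2 -> 9
DUP     -> 9 9
NEG     -> 9 -9
POP     -> 9
DUP     -> 9 9
MUL     -> 81
PUSH 5  -> 81 5
LOAD 2  -> 81 5 9
MUL     -> 81 45
STORE 2 -> 81
LOAD 2  -> 81 45
SWAP    -> 45 81
EQ      -> 0
LOAD 2  -> 0 45
EQ      -> 0
NEG     -> 0
NEG     -> 0
PUSH 36 -> 0 36
ADD     -> 36

36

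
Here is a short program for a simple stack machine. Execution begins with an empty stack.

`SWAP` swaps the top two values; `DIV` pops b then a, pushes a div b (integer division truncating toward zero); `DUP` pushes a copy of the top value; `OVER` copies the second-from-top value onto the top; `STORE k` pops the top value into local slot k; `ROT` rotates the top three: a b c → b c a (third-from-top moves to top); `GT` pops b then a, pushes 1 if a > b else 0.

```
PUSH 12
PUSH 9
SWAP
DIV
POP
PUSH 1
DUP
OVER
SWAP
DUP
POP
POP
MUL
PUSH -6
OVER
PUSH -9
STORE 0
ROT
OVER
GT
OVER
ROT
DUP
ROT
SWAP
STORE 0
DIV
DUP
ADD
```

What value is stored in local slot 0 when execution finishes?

PUSH 12 : 12
PUSH 9  : 12 9
SWAP    : 9 12
DIV     : 0
POP     : (empty)
PUSH 1  : 1
DUP     : 1 1
OVER    : 1 1 1
SWAP    : 1 1 1
DUP     : 1 1 1 1
POP     : 1 1 1
POP     : 1 1
MUL     : 1
PUSH -6 : 1 -6
OVER    : 1 -6 1
PUSH -9 : 1 -6 1 -9
STORE 0 : 1 -6 1
ROT     : -6 1 1
OVER    : -6 1 1 1
GT      : -6 1 0
OVER    : -6 1 0 1
ROT     : -6 0 1 1
DUP     : -6 0 1 1 1
ROT     : -6 0 1 1 1
SWAP    : -6 0 1 1 1
STORE 0 : -6 0 1 1
DIV     : -6 0 1
DUP     : -6 0 1 1
ADD     : -6 0 2

1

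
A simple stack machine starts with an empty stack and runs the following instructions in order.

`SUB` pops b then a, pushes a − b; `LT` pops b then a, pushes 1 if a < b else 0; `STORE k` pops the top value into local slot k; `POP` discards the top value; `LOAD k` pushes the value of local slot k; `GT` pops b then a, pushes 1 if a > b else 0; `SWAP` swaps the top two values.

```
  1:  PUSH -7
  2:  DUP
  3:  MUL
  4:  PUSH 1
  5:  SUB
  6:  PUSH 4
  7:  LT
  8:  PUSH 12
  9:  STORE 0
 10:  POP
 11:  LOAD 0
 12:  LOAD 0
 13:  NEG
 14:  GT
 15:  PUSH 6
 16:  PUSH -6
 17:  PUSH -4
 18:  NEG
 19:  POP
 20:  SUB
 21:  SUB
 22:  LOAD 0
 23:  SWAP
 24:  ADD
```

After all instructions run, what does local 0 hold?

PUSH -7 → -7
DUP     → -7 -7
MUL     → 49
PUSH 1  → 49 1
SUB     → 48
PUSH 4  → 48 4
LT      → 0
PUSH 12 → 0 12
STORE 0 → 0
POP     → (empty)
LOAD 0  → 12
LOAD 0  → 12 12
NEG     → 12 -12
GT      → 1
PUSH 6  → 1 6
PUSH -6 → 1 6 -6
PUSH -4 → 1 6 -6 -4
NEG     → 1 6 -6 4
POP     → 1 6 -6
SUB     → 1 12
SUB     → -11
LOAD 0  → -11 12
SWAP    → 12 -11
ADD     → 1

12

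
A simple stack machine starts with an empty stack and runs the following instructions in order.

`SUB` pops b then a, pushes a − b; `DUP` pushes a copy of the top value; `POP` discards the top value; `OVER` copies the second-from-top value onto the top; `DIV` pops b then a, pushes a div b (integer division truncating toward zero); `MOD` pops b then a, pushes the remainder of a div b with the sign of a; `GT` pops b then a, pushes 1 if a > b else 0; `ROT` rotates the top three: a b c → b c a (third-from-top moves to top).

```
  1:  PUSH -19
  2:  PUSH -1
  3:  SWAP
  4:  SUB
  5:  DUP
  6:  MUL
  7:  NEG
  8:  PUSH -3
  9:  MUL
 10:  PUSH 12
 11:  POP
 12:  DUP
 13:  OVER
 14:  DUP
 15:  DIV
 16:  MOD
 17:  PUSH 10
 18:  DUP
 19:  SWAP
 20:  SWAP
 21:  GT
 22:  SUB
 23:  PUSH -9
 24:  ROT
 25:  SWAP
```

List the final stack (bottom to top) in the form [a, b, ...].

[0, 972, -9]

PUSH -19 -> -19
PUSH -1  -> -19 -1
SWAP     -> -1 -19
SUB      -> 18
DUP      -> 18 18
MUL      -> 324
NEG      -> -324
PUSH -3  -> -324 -3
MUL      -> 972
PUSH 12  -> 972 12
POP      -> 972
DUP      -> 972 972
OVER     -> 972 972 972
DUP      -> 972 972 972 972
DIV      -> 972 972 1
MOD      -> 972 0
PUSH 10  -> 972 0 10
DUP      -> 972 0 10 10
SWAP     -> 972 0 10 10
SWAP     -> 972 0 10 10
GT       -> 972 0 0
SUB      -> 972 0
PUSH -9  -> 972 0 -9
ROT      -> 0 -9 972
SWAP     -> 0 972 -9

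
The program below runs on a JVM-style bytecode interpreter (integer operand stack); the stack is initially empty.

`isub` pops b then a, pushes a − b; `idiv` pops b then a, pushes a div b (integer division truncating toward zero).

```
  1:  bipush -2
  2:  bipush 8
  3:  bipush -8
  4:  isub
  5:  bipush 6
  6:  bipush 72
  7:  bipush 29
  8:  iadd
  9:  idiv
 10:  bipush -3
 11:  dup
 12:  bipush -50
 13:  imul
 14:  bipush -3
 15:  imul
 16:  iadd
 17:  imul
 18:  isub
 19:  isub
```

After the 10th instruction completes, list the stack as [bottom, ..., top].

bipush -2 -> -2
bipush 8  -> -2 8
bipush -8 -> -2 8 -8
isub      -> -2 16
bipush 6  -> -2 16 6
bipush 72 -> -2 16 6 72
bipush 29 -> -2 16 6 72 29
iadd      -> -2 16 6 101
idiv      -> -2 16 0
bipush -3 -> -2 16 0 -3

[-2, 16, 0, -3]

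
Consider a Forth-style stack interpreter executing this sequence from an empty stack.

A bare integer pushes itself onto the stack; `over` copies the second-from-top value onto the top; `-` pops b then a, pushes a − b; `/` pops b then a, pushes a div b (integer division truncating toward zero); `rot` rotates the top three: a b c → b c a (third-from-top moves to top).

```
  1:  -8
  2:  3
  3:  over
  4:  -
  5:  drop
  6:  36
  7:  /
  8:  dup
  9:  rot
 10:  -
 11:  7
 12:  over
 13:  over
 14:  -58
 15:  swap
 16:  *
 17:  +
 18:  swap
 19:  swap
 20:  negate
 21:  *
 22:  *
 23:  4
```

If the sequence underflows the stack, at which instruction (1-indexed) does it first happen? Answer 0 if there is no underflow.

9

-8   -> -8
3    -> -8 3
over -> -8 3 -8
-    -> -8 11
drop -> -8
36   -> -8 36
/    -> 0
dup  -> 0 0
rot  — needs 3 operands, stack has 2 → underflow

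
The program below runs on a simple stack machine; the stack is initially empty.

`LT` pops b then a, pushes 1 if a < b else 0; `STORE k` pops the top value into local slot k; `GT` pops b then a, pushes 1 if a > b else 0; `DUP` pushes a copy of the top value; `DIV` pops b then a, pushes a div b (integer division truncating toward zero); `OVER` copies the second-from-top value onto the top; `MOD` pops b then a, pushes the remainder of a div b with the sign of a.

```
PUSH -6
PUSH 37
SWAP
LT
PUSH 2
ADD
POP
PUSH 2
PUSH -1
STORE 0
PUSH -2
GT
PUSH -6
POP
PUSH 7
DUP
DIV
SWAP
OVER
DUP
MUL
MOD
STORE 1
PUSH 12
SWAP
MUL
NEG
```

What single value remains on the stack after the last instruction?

PUSH -6 → -6
PUSH 37 → -6 37
SWAP    → 37 -6
LT      → 0
PUSH 2  → 0 2
ADD     → 2
POP     → (empty)
PUSH 2  → 2
PUSH -1 → 2 -1
STORE 0 → 2
PUSH -2 → 2 -2
GT      → 1
PUSH -6 → 1 -6
POP     → 1
PUSH 7  → 1 7
DUP     → 1 7 7
DIV     → 1 1
SWAP    → 1 1
OVER    → 1 1 1
DUP     → 1 1 1 1
MUL     → 1 1 1
MOD     → 1 0
STORE 1 → 1
PUSH 12 → 1 12
SWAP    → 12 1
MUL     → 12
NEG     → -12

-12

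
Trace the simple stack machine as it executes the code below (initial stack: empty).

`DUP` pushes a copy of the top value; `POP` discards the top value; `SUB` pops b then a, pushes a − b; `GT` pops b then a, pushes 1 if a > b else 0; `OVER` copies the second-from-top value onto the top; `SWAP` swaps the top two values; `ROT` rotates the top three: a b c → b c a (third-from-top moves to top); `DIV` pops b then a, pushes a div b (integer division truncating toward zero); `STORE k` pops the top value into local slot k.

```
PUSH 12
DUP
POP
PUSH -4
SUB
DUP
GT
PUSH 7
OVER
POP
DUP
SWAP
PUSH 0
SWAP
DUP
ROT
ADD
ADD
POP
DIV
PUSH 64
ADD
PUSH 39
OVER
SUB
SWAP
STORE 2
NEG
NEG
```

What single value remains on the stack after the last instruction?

PUSH 12 : 12
DUP     : 12 12
POP     : 12
PUSH -4 : 12 -4
SUB     : 16
DUP     : 16 16
GT      : 0
PUSH 7  : 0 7
OVER    : 0 7 0
POP     : 0 7
DUP     : 0 7 7
SWAP    : 0 7 7
PUSH 0  : 0 7 7 0
SWAP    : 0 7 0 7
DUP     : 0 7 0 7 7
ROT     : 0 7 7 7 0
ADD     : 0 7 7 7
ADD     : 0 7 14
POP     : 0 7
DIV     : 0
PUSH 64 : 0 64
ADD     : 64
PUSH 39 : 64 39
OVER    : 64 39 64
SUB     : 64 -25
SWAP    : -25 64
STORE 2 : -25
NEG     : 25
NEG     : -25

-25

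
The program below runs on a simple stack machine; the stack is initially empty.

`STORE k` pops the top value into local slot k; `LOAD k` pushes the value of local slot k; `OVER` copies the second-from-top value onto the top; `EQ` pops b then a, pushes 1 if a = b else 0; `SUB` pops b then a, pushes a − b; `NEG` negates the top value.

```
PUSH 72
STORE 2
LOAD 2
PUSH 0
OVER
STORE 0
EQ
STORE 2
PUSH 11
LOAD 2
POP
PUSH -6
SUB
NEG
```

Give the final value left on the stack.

-17

PUSH 72  [72]
STORE 2  []
LOAD 2   [72]
PUSH 0   [72, 0]
OVER     [72, 0, 72]
STORE 0  [72, 0]
EQ       [0]
STORE 2  []
PUSH 11  [11]
LOAD 2   [11, 0]
POP      [11]
PUSH -6  [11, -6]
SUB      [17]
NEG      [-17]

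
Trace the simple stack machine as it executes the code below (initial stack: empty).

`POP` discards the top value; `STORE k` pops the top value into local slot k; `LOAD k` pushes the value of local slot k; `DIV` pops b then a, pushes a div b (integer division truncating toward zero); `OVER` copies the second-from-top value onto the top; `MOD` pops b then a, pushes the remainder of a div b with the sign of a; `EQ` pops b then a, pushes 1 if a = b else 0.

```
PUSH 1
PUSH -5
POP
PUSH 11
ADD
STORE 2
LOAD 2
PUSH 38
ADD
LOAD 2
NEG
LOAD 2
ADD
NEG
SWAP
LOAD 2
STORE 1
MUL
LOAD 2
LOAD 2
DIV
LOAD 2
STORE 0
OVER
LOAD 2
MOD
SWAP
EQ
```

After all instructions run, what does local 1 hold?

12

PUSH 1  → [1]
PUSH -5 → [1, -5]
POP     → [1]
PUSH 11 → [1, 11]
ADD     → [12]
STORE 2 → []
LOAD 2  → [12]
PUSH 38 → [12, 38]
ADD     → [50]
LOAD 2  → [50, 12]
NEG     → [50, -12]
LOAD 2  → [50, -12, 12]
ADD     → [50, 0]
NEG     → [50, 0]
SWAP    → [0, 50]
LOAD 2  → [0, 50, 12]
STORE 1 → [0, 50]
MUL     → [0]
LOAD 2  → [0, 12]
LOAD 2  → [0, 12, 12]
DIV     → [0, 1]
LOAD 2  → [0, 1, 12]
STORE 0 → [0, 1]
OVER    → [0, 1, 0]
LOAD 2  → [0, 1, 0, 12]
MOD     → [0, 1, 0]
SWAP    → [0, 0, 1]
EQ      → [0, 0]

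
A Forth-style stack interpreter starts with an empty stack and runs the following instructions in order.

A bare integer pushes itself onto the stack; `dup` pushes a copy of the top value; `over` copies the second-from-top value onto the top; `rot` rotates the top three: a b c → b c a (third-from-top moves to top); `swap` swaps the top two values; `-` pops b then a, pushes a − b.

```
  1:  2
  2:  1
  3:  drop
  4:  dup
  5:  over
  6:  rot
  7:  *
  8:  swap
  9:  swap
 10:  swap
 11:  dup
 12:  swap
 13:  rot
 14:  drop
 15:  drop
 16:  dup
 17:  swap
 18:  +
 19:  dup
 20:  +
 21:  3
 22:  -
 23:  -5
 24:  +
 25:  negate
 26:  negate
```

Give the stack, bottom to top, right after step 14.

[2, 2]

2     2
1     2 1
drop  2
dup   2 2
over  2 2 2
rot   2 2 2
*     2 4
swap  4 2
swap  2 4
swap  4 2
dup   4 2 2
swap  4 2 2
rot   2 2 4
drop  2 2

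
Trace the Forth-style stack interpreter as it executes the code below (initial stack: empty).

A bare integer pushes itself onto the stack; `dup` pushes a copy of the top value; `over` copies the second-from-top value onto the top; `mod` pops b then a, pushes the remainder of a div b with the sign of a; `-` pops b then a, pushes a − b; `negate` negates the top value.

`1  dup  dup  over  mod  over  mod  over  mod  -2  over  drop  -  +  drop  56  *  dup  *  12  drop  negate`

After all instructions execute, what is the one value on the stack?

1      : [1]
dup    : [1, 1]
dup    : [1, 1, 1]
over   : [1, 1, 1, 1]
mod    : [1, 1, 0]
over   : [1, 1, 0, 1]
mod    : [1, 1, 0]
over   : [1, 1, 0, 1]
mod    : [1, 1, 0]
-2     : [1, 1, 0, -2]
over   : [1, 1, 0, -2, 0]
drop   : [1, 1, 0, -2]
-      : [1, 1, 2]
+      : [1, 3]
drop   : [1]
56     : [1, 56]
*      : [56]
dup    : [56, 56]
*      : [3136]
12     : [3136, 12]
drop   : [3136]
negate : [-3136]

-3136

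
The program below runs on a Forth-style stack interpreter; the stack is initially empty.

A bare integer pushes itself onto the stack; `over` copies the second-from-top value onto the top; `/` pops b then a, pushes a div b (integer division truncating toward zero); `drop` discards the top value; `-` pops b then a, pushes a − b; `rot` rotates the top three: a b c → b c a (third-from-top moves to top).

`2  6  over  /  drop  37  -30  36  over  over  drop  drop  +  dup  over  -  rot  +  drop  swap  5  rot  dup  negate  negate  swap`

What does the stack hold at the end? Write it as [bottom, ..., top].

[2, 5, 6, 6]

2       [2]
6       [2, 6]
over    [2, 6, 2]
/       [2, 3]
drop    [2]
37      [2, 37]
-30     [2, 37, -30]
36      [2, 37, -30, 36]
over    [2, 37, -30, 36, -30]
over    [2, 37, -30, 36, -30, 36]
drop    [2, 37, -30, 36, -30]
drop    [2, 37, -30, 36]
+       [2, 37, 6]
dup     [2, 37, 6, 6]
over    [2, 37, 6, 6, 6]
-       [2, 37, 6, 0]
rot     [2, 6, 0, 37]
+       [2, 6, 37]
drop    [2, 6]
swap    [6, 2]
5       [6, 2, 5]
rot     [2, 5, 6]
dup     [2, 5, 6, 6]
negate  [2, 5, 6, -6]
negate  [2, 5, 6, 6]
swap    [2, 5, 6, 6]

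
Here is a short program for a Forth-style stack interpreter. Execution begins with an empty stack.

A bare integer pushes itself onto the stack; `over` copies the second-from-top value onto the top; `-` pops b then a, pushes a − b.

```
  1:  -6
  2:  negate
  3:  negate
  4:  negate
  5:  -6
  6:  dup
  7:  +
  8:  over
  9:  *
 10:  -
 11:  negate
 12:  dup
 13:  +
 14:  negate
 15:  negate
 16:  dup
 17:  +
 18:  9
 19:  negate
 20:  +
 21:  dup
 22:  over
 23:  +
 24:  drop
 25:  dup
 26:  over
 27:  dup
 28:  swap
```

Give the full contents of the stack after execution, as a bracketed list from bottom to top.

-6      -6
negate  6
negate  -6
negate  6
-6      6 -6
dup     6 -6 -6
+       6 -12
over    6 -12 6
*       6 -72
-       78
negate  -78
dup     -78 -78
+       -156
negate  156
negate  -156
dup     -156 -156
+       -312
9       -312 9
negate  -312 -9
+       -321
dup     -321 -321
over    -321 -321 -321
+       -321 -642
drop    -321
dup     -321 -321
over    -321 -321 -321
dup     -321 -321 -321 -321
swap    -321 -321 -321 -321

[-321, -321, -321, -321]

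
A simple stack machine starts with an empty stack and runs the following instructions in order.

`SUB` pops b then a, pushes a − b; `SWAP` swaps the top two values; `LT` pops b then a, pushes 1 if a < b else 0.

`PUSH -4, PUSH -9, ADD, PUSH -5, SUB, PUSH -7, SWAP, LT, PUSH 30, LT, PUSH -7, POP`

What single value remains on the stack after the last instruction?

1

PUSH -4  -4
PUSH -9  -4 -9
ADD      -13
PUSH -5  -13 -5
SUB      -8
PUSH -7  -8 -7
SWAP     -7 -8
LT       0
PUSH 30  0 30
LT       1
PUSH -7  1 -7
POP      1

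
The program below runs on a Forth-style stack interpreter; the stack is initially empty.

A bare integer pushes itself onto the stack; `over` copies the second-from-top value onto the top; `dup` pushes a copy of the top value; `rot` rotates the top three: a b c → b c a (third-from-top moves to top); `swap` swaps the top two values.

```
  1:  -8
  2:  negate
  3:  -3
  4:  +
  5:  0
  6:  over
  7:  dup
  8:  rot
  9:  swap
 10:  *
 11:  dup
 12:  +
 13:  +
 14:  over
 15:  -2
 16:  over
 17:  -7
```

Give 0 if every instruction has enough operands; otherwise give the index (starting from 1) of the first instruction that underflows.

-8     : -8
negate : 8
-3     : 8 -3
+      : 5
0      : 5 0
over   : 5 0 5
dup    : 5 0 5 5
rot    : 5 5 5 0
swap   : 5 5 0 5
*      : 5 5 0
dup    : 5 5 0 0
+      : 5 5 0
+      : 5 5
over   : 5 5 5
-2     : 5 5 5 -2
over   : 5 5 5 -2 5
-7     : 5 5 5 -2 5 -7

0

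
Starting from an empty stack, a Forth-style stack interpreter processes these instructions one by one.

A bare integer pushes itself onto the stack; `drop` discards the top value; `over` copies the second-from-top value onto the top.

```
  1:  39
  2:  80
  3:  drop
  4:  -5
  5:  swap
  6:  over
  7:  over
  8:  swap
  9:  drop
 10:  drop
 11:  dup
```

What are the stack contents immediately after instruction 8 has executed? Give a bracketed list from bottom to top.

39   -> 39
80   -> 39 80
drop -> 39
-5   -> 39 -5
swap -> -5 39
over -> -5 39 -5
over -> -5 39 -5 39
swap -> -5 39 39 -5

[-5, 39, 39, -5]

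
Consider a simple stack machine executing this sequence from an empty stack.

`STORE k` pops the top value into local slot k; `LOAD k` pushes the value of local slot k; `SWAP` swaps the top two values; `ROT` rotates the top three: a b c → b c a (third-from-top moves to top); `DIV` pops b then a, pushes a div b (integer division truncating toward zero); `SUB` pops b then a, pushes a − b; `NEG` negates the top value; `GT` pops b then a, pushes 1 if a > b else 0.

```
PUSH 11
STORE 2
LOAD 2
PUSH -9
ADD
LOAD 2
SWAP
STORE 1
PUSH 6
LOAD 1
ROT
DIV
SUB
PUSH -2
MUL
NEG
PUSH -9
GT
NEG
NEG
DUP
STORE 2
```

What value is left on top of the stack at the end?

PUSH 11 : [11]
STORE 2 : []
LOAD 2  : [11]
PUSH -9 : [11, -9]
ADD     : [2]
LOAD 2  : [2, 11]
SWAP    : [11, 2]
STORE 1 : [11]
PUSH 6  : [11, 6]
LOAD 1  : [11, 6, 2]
ROT     : [6, 2, 11]
DIV     : [6, 0]
SUB     : [6]
PUSH -2 : [6, -2]
MUL     : [-12]
NEG     : [12]
PUSH -9 : [12, -9]
GT      : [1]
NEG     : [-1]
NEG     : [1]
DUP     : [1, 1]
STORE 2 : [1]

1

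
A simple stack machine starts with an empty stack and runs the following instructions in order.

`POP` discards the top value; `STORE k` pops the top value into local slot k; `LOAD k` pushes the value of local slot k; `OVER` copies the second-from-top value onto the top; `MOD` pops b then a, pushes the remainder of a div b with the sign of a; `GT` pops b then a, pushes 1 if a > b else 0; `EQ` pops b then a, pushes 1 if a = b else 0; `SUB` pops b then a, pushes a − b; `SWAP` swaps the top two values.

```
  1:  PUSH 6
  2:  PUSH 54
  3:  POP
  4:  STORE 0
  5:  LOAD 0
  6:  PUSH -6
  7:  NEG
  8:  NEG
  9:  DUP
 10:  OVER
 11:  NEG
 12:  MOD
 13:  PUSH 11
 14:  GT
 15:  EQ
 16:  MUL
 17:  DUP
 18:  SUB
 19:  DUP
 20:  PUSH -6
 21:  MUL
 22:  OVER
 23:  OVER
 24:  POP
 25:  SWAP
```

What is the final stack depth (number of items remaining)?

3

PUSH 6   6
PUSH 54  6 54
POP      6
STORE 0  (empty)
LOAD 0   6
PUSH -6  6 -6
NEG      6 6
NEG      6 -6
DUP      6 -6 -6
OVER     6 -6 -6 -6
NEG      6 -6 -6 6
MOD      6 -6 0
PUSH 11  6 -6 0 11
GT       6 -6 0
EQ       6 0
MUL      0
DUP      0 0
SUB      0
DUP      0 0
PUSH -6  0 0 -6
MUL      0 0
OVER     0 0 0
OVER     0 0 0 0
POP      0 0 0
SWAP     0 0 0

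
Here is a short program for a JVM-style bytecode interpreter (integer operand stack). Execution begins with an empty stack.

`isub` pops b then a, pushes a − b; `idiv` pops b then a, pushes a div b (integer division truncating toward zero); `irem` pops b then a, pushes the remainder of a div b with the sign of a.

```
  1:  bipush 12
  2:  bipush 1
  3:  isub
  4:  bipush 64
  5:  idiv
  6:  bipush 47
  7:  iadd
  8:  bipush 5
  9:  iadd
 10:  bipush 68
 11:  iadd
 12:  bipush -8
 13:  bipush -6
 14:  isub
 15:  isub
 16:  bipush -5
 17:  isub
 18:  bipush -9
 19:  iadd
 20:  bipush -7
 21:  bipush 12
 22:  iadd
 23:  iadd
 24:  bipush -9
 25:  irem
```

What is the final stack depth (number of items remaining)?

bipush 12 → [12]
bipush 1  → [12, 1]
isub      → [11]
bipush 64 → [11, 64]
idiv      → [0]
bipush 47 → [0, 47]
iadd      → [47]
bipush 5  → [47, 5]
iadd      → [52]
bipush 68 → [52, 68]
iadd      → [120]
bipush -8 → [120, -8]
bipush -6 → [120, -8, -6]
isub      → [120, -2]
isub      → [122]
bipush -5 → [122, -5]
isub      → [127]
bipush -9 → [127, -9]
iadd      → [118]
bipush -7 → [118, -7]
bipush 12 → [118, -7, 12]
iadd      → [118, 5]
iadd      → [123]
bipush -9 → [123, -9]
irem      → [6]

1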